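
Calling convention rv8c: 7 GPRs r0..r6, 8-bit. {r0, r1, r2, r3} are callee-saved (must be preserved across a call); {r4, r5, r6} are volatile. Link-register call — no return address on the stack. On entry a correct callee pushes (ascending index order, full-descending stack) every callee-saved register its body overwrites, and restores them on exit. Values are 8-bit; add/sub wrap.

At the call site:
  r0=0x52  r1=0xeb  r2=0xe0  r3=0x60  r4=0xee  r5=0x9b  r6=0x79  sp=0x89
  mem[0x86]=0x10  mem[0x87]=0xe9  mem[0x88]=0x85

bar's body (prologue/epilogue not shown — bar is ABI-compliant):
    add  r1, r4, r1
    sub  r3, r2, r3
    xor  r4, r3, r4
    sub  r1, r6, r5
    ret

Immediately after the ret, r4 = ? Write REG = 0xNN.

REG = 0x6e

prologue: push r1 → mem[0x88]=0xeb, sp=0x88
prologue: push r3 → mem[0x87]=0x60, sp=0x87
body[0] add  r1, r4, r1 → r1=0xd9
body[1] sub  r3, r2, r3 → r3=0x80
body[2] xor  r4, r3, r4 → r4=0x6e
body[3] sub  r1, r6, r5 → r1=0xde
epilogue: pop r3=0x60, sp=0x88
epilogue: pop r1=0xeb, sp=0x89
r4 is caller-saved → body value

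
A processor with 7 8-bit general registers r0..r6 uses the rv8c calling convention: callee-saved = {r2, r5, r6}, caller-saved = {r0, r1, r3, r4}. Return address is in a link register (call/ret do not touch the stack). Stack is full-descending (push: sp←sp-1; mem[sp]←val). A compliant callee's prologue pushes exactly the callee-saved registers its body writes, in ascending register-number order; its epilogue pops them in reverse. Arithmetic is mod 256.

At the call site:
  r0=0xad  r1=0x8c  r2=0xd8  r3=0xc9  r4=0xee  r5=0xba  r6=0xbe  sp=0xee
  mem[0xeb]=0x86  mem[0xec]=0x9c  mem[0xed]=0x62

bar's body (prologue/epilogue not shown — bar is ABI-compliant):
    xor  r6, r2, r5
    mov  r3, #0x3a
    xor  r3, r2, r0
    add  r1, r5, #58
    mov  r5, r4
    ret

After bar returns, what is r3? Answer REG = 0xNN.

prologue: push r5 -> mem[0xed]=0xba, sp=0xed
prologue: push r6 -> mem[0xec]=0xbe, sp=0xec
body[0] xor  r6, r2, r5 -> r6=0x62
body[1] mov  r3, #0x3a -> r3=0x3a
body[2] xor  r3, r2, r0 -> r3=0x75
body[3] add  r1, r5, #58 -> r1=0xf4
body[4] mov  r5, r4 -> r5=0xee
epilogue: pop r6=0xbe, sp=0xed
epilogue: pop r5=0xba, sp=0xee
r3 is caller-saved -> body value

REG = 0x75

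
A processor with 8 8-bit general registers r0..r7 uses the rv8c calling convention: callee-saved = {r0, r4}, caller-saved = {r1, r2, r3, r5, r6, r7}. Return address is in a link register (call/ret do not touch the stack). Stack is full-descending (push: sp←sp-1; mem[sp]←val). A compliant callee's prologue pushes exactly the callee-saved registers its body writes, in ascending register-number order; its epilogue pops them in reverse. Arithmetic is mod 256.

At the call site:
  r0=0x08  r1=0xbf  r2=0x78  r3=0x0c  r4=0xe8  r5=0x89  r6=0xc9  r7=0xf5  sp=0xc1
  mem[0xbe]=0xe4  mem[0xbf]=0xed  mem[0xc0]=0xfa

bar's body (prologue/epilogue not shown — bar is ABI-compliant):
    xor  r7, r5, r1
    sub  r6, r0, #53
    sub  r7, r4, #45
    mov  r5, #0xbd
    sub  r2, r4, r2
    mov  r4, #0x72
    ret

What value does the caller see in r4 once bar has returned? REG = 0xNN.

prologue: push r4 → mem[0xc0]=0xe8, sp=0xc0
body[0] xor  r7, r5, r1 → r7=0x36
body[1] sub  r6, r0, #53 → r6=0xd3
body[2] sub  r7, r4, #45 → r7=0xbb
body[3] mov  r5, #0xbd → r5=0xbd
body[4] sub  r2, r4, r2 → r2=0x70
body[5] mov  r4, #0x72 → r4=0x72
epilogue: pop r4=0xe8, sp=0xc1
r4 is callee-saved → restored

REG = 0xe8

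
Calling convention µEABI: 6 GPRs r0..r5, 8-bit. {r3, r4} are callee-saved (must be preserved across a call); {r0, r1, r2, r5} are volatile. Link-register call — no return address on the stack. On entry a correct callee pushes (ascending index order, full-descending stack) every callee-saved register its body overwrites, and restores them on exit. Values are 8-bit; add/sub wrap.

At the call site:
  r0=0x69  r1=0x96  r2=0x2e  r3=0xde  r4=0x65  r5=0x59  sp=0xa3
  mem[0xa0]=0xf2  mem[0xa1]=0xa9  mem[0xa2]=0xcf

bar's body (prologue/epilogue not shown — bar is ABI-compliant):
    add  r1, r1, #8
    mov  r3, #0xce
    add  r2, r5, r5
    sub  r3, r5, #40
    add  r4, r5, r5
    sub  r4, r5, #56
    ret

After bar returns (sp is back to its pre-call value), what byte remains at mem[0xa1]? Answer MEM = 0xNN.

MEM = 0x65

prologue: push r3 -> mem[0xa2]=0xde, sp=0xa2
prologue: push r4 -> mem[0xa1]=0x65, sp=0xa1
body[0] add  r1, r1, #8 -> r1=0x9e
body[1] mov  r3, #0xce -> r3=0xce
body[2] add  r2, r5, r5 -> r2=0xb2
body[3] sub  r3, r5, #40 -> r3=0x31
body[4] add  r4, r5, r5 -> r4=0xb2
body[5] sub  r4, r5, #56 -> r4=0x21
epilogue: pop r4=0x65, sp=0xa2
epilogue: pop r3=0xde, sp=0xa3
prologue pushed ['r3', 'r4'] at ['0xa2', '0xa1']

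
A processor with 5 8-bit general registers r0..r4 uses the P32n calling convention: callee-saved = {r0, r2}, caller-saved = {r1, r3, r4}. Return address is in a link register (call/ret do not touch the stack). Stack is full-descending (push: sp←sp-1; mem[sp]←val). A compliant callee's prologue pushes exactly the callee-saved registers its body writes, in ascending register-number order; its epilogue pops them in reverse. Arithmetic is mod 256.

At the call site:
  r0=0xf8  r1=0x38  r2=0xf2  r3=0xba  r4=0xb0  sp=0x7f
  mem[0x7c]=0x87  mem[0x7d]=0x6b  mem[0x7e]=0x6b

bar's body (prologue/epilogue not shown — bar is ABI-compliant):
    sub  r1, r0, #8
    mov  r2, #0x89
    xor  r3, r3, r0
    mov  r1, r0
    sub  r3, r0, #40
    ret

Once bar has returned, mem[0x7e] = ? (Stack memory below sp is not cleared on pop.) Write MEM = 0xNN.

prologue: push r2 → mem[0x7e]=0xf2, sp=0x7e
body[0] sub  r1, r0, #8 → r1=0xf0
body[1] mov  r2, #0x89 → r2=0x89
body[2] xor  r3, r3, r0 → r3=0x42
body[3] mov  r1, r0 → r1=0xf8
body[4] sub  r3, r0, #40 → r3=0xd0
epilogue: pop r2=0xf2, sp=0x7f
prologue pushed ['r2'] at ['0x7e']

MEM = 0xf2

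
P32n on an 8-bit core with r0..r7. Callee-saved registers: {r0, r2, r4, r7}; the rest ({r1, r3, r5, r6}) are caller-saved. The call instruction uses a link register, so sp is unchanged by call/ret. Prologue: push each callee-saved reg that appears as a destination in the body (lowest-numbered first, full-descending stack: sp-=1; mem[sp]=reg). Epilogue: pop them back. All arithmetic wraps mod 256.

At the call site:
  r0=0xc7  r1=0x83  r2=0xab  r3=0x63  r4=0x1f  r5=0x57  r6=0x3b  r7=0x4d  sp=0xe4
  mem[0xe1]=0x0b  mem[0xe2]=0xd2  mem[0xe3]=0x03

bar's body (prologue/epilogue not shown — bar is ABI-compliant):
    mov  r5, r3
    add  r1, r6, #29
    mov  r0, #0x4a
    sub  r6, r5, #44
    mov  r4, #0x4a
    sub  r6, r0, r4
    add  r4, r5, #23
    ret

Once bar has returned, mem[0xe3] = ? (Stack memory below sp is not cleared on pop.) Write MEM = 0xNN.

prologue: push r0 → mem[0xe3]=0xc7, sp=0xe3
prologue: push r4 → mem[0xe2]=0x1f, sp=0xe2
body[0] mov  r5, r3 → r5=0x63
body[1] add  r1, r6, #29 → r1=0x58
body[2] mov  r0, #0x4a → r0=0x4a
body[3] sub  r6, r5, #44 → r6=0x37
body[4] mov  r4, #0x4a → r4=0x4a
body[5] sub  r6, r0, r4 → r6=0x00
body[6] add  r4, r5, #23 → r4=0x7a
epilogue: pop r4=0x1f, sp=0xe3
epilogue: pop r0=0xc7, sp=0xe4
prologue pushed ['r0', 'r4'] at ['0xe3', '0xe2']

MEM = 0xc7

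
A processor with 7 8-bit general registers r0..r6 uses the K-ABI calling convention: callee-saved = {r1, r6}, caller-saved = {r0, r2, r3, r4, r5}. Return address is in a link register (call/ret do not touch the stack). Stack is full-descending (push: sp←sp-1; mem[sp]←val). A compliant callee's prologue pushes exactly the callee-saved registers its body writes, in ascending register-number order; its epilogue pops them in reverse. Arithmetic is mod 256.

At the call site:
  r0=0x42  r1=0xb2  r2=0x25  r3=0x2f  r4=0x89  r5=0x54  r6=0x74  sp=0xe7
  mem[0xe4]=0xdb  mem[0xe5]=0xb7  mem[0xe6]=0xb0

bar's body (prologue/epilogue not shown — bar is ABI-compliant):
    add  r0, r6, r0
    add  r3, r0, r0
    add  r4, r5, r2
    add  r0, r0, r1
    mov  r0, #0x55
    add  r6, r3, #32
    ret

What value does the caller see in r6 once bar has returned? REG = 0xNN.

prologue: push r6 → mem[0xe6]=0x74, sp=0xe6
body[0] add  r0, r6, r0 → r0=0xb6
body[1] add  r3, r0, r0 → r3=0x6c
body[2] add  r4, r5, r2 → r4=0x79
body[3] add  r0, r0, r1 → r0=0x68
body[4] mov  r0, #0x55 → r0=0x55
body[5] add  r6, r3, #32 → r6=0x8c
epilogue: pop r6=0x74, sp=0xe7
r6 is callee-saved → restored

REG = 0x74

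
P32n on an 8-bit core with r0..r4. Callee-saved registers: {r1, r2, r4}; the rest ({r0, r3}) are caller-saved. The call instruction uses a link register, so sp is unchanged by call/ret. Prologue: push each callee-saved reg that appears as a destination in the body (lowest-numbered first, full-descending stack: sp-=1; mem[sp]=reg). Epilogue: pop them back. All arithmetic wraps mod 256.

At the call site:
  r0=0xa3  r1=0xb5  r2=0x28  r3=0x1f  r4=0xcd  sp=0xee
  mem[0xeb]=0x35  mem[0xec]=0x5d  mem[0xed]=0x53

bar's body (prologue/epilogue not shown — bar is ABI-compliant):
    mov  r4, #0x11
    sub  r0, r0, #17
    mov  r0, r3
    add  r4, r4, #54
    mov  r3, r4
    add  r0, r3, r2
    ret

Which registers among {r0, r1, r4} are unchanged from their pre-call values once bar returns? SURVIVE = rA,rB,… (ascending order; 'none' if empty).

SURVIVE = r1,r4

prologue: push r4 → mem[0xed]=0xcd, sp=0xed
body[0] mov  r4, #0x11 → r4=0x11
body[1] sub  r0, r0, #17 → r0=0x92
body[2] mov  r0, r3 → r0=0x1f
body[3] add  r4, r4, #54 → r4=0x47
body[4] mov  r3, r4 → r3=0x47
body[5] add  r0, r3, r2 → r0=0x6f
epilogue: pop r4=0xcd, sp=0xee
r0: caller-saved, written=True
r1: callee-saved, written=False
r4: callee-saved, written=True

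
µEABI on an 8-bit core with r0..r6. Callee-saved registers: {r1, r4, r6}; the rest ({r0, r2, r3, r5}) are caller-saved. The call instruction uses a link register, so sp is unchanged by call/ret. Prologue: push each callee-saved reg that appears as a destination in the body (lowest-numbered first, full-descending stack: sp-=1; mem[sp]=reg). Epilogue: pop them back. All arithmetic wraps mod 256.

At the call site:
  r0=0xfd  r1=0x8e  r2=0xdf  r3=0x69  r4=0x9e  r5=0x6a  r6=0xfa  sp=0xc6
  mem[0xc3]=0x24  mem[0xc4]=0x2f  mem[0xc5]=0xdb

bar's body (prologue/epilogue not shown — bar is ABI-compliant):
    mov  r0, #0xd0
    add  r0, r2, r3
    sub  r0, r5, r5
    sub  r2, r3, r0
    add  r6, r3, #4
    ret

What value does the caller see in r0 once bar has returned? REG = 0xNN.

prologue: push r6 -> mem[0xc5]=0xfa, sp=0xc5
body[0] mov  r0, #0xd0 -> r0=0xd0
body[1] add  r0, r2, r3 -> r0=0x48
body[2] sub  r0, r5, r5 -> r0=0x00
body[3] sub  r2, r3, r0 -> r2=0x69
body[4] add  r6, r3, #4 -> r6=0x6d
epilogue: pop r6=0xfa, sp=0xc6
r0 is caller-saved -> body value

REG = 0x00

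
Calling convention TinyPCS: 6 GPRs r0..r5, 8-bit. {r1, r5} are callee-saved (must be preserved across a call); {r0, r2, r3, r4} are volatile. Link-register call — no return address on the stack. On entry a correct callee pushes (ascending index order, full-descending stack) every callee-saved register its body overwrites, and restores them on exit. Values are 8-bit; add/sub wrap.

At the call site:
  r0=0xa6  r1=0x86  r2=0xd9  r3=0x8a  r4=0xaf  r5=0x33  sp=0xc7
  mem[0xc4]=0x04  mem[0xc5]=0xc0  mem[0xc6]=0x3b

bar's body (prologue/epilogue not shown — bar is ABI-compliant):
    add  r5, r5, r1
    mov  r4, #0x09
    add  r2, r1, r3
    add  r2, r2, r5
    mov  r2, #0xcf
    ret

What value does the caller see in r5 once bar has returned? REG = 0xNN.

prologue: push r5 → mem[0xc6]=0x33, sp=0xc6
body[0] add  r5, r5, r1 → r5=0xb9
body[1] mov  r4, #0x09 → r4=0x09
body[2] add  r2, r1, r3 → r2=0x10
body[3] add  r2, r2, r5 → r2=0xc9
body[4] mov  r2, #0xcf → r2=0xcf
epilogue: pop r5=0x33, sp=0xc7
r5 is callee-saved → restored

REG = 0x33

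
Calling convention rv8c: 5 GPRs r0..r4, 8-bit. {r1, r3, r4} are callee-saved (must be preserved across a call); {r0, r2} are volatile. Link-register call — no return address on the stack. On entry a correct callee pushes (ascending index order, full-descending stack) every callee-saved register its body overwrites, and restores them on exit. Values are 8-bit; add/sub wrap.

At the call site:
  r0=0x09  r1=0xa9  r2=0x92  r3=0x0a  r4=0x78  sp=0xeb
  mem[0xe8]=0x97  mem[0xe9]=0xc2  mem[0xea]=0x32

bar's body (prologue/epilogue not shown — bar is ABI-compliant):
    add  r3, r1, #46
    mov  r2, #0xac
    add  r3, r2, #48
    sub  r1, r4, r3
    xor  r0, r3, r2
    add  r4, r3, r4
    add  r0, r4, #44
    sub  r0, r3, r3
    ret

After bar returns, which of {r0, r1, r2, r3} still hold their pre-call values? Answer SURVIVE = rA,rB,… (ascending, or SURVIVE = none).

prologue: push r1 -> mem[0xea]=0xa9, sp=0xea
prologue: push r3 -> mem[0xe9]=0x0a, sp=0xe9
prologue: push r4 -> mem[0xe8]=0x78, sp=0xe8
body[0] add  r3, r1, #46 -> r3=0xd7
body[1] mov  r2, #0xac -> r2=0xac
body[2] add  r3, r2, #48 -> r3=0xdc
body[3] sub  r1, r4, r3 -> r1=0x9c
body[4] xor  r0, r3, r2 -> r0=0x70
body[5] add  r4, r3, r4 -> r4=0x54
body[6] add  r0, r4, #44 -> r0=0x80
body[7] sub  r0, r3, r3 -> r0=0x00
epilogue: pop r4=0x78, sp=0xe9
epilogue: pop r3=0x0a, sp=0xea
epilogue: pop r1=0xa9, sp=0xeb
r0: caller-saved, written=True
r1: callee-saved, written=True
r2: caller-saved, written=True
r3: callee-saved, written=True

SURVIVE = r1,r3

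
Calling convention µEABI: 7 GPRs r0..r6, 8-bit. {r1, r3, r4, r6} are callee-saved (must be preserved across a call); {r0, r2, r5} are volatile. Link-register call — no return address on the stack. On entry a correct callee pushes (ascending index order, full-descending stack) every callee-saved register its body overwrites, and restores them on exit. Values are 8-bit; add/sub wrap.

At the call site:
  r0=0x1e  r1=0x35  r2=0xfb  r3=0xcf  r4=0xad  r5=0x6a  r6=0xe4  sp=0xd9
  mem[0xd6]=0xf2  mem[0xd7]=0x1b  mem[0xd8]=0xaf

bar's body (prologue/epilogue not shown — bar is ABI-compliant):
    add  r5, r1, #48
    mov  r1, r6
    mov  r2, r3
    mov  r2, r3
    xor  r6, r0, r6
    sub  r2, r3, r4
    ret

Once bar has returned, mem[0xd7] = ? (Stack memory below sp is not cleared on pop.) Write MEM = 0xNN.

MEM = 0xe4

prologue: push r1 -> mem[0xd8]=0x35, sp=0xd8
prologue: push r6 -> mem[0xd7]=0xe4, sp=0xd7
body[0] add  r5, r1, #48 -> r5=0x65
body[1] mov  r1, r6 -> r1=0xe4
body[2] mov  r2, r3 -> r2=0xcf
body[3] mov  r2, r3 -> r2=0xcf
body[4] xor  r6, r0, r6 -> r6=0xfa
body[5] sub  r2, r3, r4 -> r2=0x22
epilogue: pop r6=0xe4, sp=0xd8
epilogue: pop r1=0x35, sp=0xd9
prologue pushed ['r1', 'r6'] at ['0xd8', '0xd7']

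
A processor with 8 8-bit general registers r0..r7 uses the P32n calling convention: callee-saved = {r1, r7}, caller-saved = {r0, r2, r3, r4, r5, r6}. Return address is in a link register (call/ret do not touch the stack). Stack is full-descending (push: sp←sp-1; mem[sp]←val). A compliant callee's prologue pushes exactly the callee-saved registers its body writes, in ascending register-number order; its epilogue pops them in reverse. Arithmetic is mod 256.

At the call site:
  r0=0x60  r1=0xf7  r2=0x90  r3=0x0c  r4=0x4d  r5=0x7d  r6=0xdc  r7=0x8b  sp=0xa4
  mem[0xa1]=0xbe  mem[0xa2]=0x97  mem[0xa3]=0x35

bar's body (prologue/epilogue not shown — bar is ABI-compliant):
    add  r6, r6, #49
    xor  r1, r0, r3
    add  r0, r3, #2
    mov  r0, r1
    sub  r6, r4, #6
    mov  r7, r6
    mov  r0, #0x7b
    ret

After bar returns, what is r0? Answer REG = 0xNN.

prologue: push r1 → mem[0xa3]=0xf7, sp=0xa3
prologue: push r7 → mem[0xa2]=0x8b, sp=0xa2
body[0] add  r6, r6, #49 → r6=0x0d
body[1] xor  r1, r0, r3 → r1=0x6c
body[2] add  r0, r3, #2 → r0=0x0e
body[3] mov  r0, r1 → r0=0x6c
body[4] sub  r6, r4, #6 → r6=0x47
body[5] mov  r7, r6 → r7=0x47
body[6] mov  r0, #0x7b → r0=0x7b
epilogue: pop r7=0x8b, sp=0xa3
epilogue: pop r1=0xf7, sp=0xa4
r0 is caller-saved → body value

REG = 0x7b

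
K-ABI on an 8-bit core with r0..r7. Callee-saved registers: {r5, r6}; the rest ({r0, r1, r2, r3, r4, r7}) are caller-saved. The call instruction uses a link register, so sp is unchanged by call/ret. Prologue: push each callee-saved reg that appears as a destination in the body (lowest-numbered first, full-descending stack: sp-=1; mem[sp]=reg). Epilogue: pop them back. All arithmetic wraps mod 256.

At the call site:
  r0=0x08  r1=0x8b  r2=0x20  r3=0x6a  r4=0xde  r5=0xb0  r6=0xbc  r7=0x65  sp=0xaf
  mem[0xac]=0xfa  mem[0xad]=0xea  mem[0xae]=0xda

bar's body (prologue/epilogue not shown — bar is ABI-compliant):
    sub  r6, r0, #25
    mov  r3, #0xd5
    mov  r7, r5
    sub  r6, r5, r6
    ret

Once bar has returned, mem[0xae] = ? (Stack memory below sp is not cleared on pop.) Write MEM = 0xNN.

prologue: push r6 → mem[0xae]=0xbc, sp=0xae
body[0] sub  r6, r0, #25 → r6=0xef
body[1] mov  r3, #0xd5 → r3=0xd5
body[2] mov  r7, r5 → r7=0xb0
body[3] sub  r6, r5, r6 → r6=0xc1
epilogue: pop r6=0xbc, sp=0xaf
prologue pushed ['r6'] at ['0xae']

MEM = 0xbc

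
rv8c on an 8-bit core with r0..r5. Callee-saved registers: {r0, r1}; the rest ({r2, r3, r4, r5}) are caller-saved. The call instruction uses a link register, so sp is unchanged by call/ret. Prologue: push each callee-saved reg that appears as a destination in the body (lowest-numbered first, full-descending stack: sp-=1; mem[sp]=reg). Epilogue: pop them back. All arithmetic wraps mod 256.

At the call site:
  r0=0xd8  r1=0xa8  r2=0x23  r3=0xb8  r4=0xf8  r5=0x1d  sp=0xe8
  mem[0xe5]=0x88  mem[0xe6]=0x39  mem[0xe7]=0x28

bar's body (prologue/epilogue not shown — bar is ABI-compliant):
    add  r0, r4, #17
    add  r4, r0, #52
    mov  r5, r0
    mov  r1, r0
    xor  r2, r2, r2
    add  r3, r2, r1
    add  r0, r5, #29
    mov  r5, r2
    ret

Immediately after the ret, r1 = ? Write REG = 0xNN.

REG = 0xa8

prologue: push r0 -> mem[0xe7]=0xd8, sp=0xe7
prologue: push r1 -> mem[0xe6]=0xa8, sp=0xe6
body[0] add  r0, r4, #17 -> r0=0x09
body[1] add  r4, r0, #52 -> r4=0x3d
body[2] mov  r5, r0 -> r5=0x09
body[3] mov  r1, r0 -> r1=0x09
body[4] xor  r2, r2, r2 -> r2=0x00
body[5] add  r3, r2, r1 -> r3=0x09
body[6] add  r0, r5, #29 -> r0=0x26
body[7] mov  r5, r2 -> r5=0x00
epilogue: pop r1=0xa8, sp=0xe7
epilogue: pop r0=0xd8, sp=0xe8
r1 is callee-saved -> restored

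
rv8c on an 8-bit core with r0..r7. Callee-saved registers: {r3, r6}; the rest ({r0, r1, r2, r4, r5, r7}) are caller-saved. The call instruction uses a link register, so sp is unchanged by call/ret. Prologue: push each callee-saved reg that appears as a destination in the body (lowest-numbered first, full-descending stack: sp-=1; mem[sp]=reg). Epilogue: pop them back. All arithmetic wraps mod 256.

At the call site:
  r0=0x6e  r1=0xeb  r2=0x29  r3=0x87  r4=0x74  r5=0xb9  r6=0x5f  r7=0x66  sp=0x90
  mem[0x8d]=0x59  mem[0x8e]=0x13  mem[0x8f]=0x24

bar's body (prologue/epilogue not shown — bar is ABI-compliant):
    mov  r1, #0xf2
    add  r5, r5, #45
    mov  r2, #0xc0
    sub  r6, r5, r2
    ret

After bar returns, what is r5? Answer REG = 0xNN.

REG = 0xe6

prologue: push r6 → mem[0x8f]=0x5f, sp=0x8f
body[0] mov  r1, #0xf2 → r1=0xf2
body[1] add  r5, r5, #45 → r5=0xe6
body[2] mov  r2, #0xc0 → r2=0xc0
body[3] sub  r6, r5, r2 → r6=0x26
epilogue: pop r6=0x5f, sp=0x90
r5 is caller-saved → body value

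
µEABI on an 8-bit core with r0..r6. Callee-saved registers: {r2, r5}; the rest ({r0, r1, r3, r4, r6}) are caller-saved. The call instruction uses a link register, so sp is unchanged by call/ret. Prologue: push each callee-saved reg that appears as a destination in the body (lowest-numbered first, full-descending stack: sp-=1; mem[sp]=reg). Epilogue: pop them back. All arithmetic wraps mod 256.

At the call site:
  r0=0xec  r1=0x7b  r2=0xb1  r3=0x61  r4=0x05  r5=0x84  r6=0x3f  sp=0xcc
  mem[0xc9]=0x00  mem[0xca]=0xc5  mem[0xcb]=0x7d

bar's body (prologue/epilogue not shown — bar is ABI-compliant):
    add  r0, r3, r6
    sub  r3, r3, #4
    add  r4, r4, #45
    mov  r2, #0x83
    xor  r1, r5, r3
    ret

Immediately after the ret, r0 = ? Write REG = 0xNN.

REG = 0xa0

prologue: push r2 → mem[0xcb]=0xb1, sp=0xcb
body[0] add  r0, r3, r6 → r0=0xa0
body[1] sub  r3, r3, #4 → r3=0x5d
body[2] add  r4, r4, #45 → r4=0x32
body[3] mov  r2, #0x83 → r2=0x83
body[4] xor  r1, r5, r3 → r1=0xd9
epilogue: pop r2=0xb1, sp=0xcc
r0 is caller-saved → body value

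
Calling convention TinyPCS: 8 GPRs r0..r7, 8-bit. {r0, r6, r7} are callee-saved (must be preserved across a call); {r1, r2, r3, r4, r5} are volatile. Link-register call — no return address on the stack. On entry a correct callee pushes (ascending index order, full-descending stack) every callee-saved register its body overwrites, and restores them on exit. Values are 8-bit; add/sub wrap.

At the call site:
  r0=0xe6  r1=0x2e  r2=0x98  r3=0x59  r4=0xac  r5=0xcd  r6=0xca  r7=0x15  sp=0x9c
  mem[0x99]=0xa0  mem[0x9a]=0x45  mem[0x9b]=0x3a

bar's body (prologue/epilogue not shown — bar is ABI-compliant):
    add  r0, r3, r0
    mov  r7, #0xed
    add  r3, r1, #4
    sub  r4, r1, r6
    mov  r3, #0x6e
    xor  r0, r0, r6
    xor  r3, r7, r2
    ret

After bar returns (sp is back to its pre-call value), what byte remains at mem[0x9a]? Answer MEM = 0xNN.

prologue: push r0 -> mem[0x9b]=0xe6, sp=0x9b
prologue: push r7 -> mem[0x9a]=0x15, sp=0x9a
body[0] add  r0, r3, r0 -> r0=0x3f
body[1] mov  r7, #0xed -> r7=0xed
body[2] add  r3, r1, #4 -> r3=0x32
body[3] sub  r4, r1, r6 -> r4=0x64
body[4] mov  r3, #0x6e -> r3=0x6e
body[5] xor  r0, r0, r6 -> r0=0xf5
body[6] xor  r3, r7, r2 -> r3=0x75
epilogue: pop r7=0x15, sp=0x9b
epilogue: pop r0=0xe6, sp=0x9c
prologue pushed ['r0', 'r7'] at ['0x9b', '0x9a']

MEM = 0x15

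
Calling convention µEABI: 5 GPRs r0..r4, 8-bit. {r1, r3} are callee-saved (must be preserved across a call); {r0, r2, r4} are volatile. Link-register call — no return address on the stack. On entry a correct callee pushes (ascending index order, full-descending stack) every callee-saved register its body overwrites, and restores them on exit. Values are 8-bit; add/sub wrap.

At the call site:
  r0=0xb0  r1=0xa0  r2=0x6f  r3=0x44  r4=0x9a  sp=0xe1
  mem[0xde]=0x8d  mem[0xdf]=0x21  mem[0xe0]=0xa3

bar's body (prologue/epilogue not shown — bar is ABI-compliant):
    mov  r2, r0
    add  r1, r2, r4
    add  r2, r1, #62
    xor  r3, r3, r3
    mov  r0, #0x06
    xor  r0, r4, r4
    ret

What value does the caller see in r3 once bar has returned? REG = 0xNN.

prologue: push r1 → mem[0xe0]=0xa0, sp=0xe0
prologue: push r3 → mem[0xdf]=0x44, sp=0xdf
body[0] mov  r2, r0 → r2=0xb0
body[1] add  r1, r2, r4 → r1=0x4a
body[2] add  r2, r1, #62 → r2=0x88
body[3] xor  r3, r3, r3 → r3=0x00
body[4] mov  r0, #0x06 → r0=0x06
body[5] xor  r0, r4, r4 → r0=0x00
epilogue: pop r3=0x44, sp=0xe0
epilogue: pop r1=0xa0, sp=0xe1
r3 is callee-saved → restored

REG = 0x44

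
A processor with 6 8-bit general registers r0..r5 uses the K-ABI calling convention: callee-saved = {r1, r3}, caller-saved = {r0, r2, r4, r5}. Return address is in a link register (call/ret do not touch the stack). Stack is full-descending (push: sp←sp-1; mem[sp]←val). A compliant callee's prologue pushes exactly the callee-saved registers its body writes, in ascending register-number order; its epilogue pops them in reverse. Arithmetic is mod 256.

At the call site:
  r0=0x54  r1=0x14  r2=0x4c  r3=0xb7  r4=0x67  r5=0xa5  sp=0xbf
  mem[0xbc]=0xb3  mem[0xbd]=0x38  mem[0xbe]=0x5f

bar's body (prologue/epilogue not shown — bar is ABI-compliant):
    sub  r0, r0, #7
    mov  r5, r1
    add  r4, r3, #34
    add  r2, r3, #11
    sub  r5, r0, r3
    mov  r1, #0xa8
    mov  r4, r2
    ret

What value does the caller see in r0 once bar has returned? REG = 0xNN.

prologue: push r1 -> mem[0xbe]=0x14, sp=0xbe
body[0] sub  r0, r0, #7 -> r0=0x4d
body[1] mov  r5, r1 -> r5=0x14
body[2] add  r4, r3, #34 -> r4=0xd9
body[3] add  r2, r3, #11 -> r2=0xc2
body[4] sub  r5, r0, r3 -> r5=0x96
body[5] mov  r1, #0xa8 -> r1=0xa8
body[6] mov  r4, r2 -> r4=0xc2
epilogue: pop r1=0x14, sp=0xbf
r0 is caller-saved -> body value

REG = 0x4d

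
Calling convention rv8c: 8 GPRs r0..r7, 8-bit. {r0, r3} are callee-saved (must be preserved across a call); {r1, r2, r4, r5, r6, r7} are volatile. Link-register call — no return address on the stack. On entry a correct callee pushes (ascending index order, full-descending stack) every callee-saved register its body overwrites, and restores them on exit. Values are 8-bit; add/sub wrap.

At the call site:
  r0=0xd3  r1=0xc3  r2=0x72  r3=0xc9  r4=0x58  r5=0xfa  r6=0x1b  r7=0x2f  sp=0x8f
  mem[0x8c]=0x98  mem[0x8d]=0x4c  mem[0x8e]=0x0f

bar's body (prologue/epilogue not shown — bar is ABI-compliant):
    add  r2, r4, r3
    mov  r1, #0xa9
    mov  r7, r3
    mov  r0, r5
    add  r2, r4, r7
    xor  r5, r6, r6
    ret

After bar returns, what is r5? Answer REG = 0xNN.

prologue: push r0 → mem[0x8e]=0xd3, sp=0x8e
body[0] add  r2, r4, r3 → r2=0x21
body[1] mov  r1, #0xa9 → r1=0xa9
body[2] mov  r7, r3 → r7=0xc9
body[3] mov  r0, r5 → r0=0xfa
body[4] add  r2, r4, r7 → r2=0x21
body[5] xor  r5, r6, r6 → r5=0x00
epilogue: pop r0=0xd3, sp=0x8f
r5 is caller-saved → body value

REG = 0x00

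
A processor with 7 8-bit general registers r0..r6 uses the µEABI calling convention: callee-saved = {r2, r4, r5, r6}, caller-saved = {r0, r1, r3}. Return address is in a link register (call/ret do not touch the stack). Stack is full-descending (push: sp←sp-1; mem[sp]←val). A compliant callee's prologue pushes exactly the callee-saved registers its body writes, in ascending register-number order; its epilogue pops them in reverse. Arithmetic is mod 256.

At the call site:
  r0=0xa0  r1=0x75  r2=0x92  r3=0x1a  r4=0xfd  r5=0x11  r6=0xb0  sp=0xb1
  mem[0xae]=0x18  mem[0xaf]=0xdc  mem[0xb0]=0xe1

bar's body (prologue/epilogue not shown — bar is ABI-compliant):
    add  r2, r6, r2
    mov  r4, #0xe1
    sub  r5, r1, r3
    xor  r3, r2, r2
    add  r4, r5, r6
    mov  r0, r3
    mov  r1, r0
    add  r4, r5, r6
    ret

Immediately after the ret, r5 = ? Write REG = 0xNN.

prologue: push r2 -> mem[0xb0]=0x92, sp=0xb0
prologue: push r4 -> mem[0xaf]=0xfd, sp=0xaf
prologue: push r5 -> mem[0xae]=0x11, sp=0xae
body[0] add  r2, r6, r2 -> r2=0x42
body[1] mov  r4, #0xe1 -> r4=0xe1
body[2] sub  r5, r1, r3 -> r5=0x5b
body[3] xor  r3, r2, r2 -> r3=0x00
body[4] add  r4, r5, r6 -> r4=0x0b
body[5] mov  r0, r3 -> r0=0x00
body[6] mov  r1, r0 -> r1=0x00
body[7] add  r4, r5, r6 -> r4=0x0b
epilogue: pop r5=0x11, sp=0xaf
epilogue: pop r4=0xfd, sp=0xb0
epilogue: pop r2=0x92, sp=0xb1
r5 is callee-saved -> restored

REG = 0x11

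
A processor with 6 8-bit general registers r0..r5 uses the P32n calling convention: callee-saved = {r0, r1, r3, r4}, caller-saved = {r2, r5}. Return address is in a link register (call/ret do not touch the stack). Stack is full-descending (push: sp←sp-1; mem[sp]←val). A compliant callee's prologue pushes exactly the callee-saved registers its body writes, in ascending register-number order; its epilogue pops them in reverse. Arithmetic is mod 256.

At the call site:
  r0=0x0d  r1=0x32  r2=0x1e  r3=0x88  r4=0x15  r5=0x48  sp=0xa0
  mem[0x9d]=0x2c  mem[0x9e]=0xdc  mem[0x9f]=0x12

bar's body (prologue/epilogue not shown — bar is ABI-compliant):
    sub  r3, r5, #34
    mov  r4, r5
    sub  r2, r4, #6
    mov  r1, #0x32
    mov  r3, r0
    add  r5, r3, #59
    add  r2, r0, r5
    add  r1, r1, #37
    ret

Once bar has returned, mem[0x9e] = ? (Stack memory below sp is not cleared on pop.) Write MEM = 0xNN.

MEM = 0x88

prologue: push r1 → mem[0x9f]=0x32, sp=0x9f
prologue: push r3 → mem[0x9e]=0x88, sp=0x9e
prologue: push r4 → mem[0x9d]=0x15, sp=0x9d
body[0] sub  r3, r5, #34 → r3=0x26
body[1] mov  r4, r5 → r4=0x48
body[2] sub  r2, r4, #6 → r2=0x42
body[3] mov  r1, #0x32 → r1=0x32
body[4] mov  r3, r0 → r3=0x0d
body[5] add  r5, r3, #59 → r5=0x48
body[6] add  r2, r0, r5 → r2=0x55
body[7] add  r1, r1, #37 → r1=0x57
epilogue: pop r4=0x15, sp=0x9e
epilogue: pop r3=0x88, sp=0x9f
epilogue: pop r1=0x32, sp=0xa0
prologue pushed ['r1', 'r3', 'r4'] at ['0x9f', '0x9e', '0x9d']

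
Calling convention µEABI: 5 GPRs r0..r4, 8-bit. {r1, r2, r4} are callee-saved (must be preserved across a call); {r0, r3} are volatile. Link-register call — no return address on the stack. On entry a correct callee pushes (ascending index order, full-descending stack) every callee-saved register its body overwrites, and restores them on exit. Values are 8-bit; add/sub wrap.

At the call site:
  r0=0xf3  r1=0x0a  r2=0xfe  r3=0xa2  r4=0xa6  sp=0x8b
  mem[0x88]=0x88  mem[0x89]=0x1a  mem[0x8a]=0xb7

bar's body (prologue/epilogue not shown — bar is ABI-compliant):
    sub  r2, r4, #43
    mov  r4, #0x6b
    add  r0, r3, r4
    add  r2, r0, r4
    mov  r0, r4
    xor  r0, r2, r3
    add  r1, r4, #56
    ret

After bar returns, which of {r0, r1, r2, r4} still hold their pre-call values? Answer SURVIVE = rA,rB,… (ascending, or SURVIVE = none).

SURVIVE = r1,r2,r4

prologue: push r1 → mem[0x8a]=0x0a, sp=0x8a
prologue: push r2 → mem[0x89]=0xfe, sp=0x89
prologue: push r4 → mem[0x88]=0xa6, sp=0x88
body[0] sub  r2, r4, #43 → r2=0x7b
body[1] mov  r4, #0x6b → r4=0x6b
body[2] add  r0, r3, r4 → r0=0x0d
body[3] add  r2, r0, r4 → r2=0x78
body[4] mov  r0, r4 → r0=0x6b
body[5] xor  r0, r2, r3 → r0=0xda
body[6] add  r1, r4, #56 → r1=0xa3
epilogue: pop r4=0xa6, sp=0x89
epilogue: pop r2=0xfe, sp=0x8a
epilogue: pop r1=0x0a, sp=0x8b
r0: caller-saved, written=True
r1: callee-saved, written=True
r2: callee-saved, written=True
r4: callee-saved, written=True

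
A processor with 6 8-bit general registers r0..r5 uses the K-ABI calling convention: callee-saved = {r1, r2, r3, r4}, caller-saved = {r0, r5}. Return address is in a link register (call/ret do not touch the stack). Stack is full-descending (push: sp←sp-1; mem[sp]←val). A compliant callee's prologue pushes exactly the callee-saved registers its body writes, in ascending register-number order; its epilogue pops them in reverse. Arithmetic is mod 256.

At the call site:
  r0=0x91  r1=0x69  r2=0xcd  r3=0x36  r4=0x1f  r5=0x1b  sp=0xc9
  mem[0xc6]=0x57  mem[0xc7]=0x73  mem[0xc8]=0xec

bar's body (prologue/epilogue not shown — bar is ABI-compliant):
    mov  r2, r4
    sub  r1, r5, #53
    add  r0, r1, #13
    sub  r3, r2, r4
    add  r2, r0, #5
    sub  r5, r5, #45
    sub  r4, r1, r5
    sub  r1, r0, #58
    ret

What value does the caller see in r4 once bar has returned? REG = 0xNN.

REG = 0x1f

prologue: push r1 → mem[0xc8]=0x69, sp=0xc8
prologue: push r2 → mem[0xc7]=0xcd, sp=0xc7
prologue: push r3 → mem[0xc6]=0x36, sp=0xc6
prologue: push r4 → mem[0xc5]=0x1f, sp=0xc5
body[0] mov  r2, r4 → r2=0x1f
body[1] sub  r1, r5, #53 → r1=0xe6
body[2] add  r0, r1, #13 → r0=0xf3
body[3] sub  r3, r2, r4 → r3=0x00
body[4] add  r2, r0, #5 → r2=0xf8
body[5] sub  r5, r5, #45 → r5=0xee
body[6] sub  r4, r1, r5 → r4=0xf8
body[7] sub  r1, r0, #58 → r1=0xb9
epilogue: pop r4=0x1f, sp=0xc6
epilogue: pop r3=0x36, sp=0xc7
epilogue: pop r2=0xcd, sp=0xc8
epilogue: pop r1=0x69, sp=0xc9
r4 is callee-saved → restored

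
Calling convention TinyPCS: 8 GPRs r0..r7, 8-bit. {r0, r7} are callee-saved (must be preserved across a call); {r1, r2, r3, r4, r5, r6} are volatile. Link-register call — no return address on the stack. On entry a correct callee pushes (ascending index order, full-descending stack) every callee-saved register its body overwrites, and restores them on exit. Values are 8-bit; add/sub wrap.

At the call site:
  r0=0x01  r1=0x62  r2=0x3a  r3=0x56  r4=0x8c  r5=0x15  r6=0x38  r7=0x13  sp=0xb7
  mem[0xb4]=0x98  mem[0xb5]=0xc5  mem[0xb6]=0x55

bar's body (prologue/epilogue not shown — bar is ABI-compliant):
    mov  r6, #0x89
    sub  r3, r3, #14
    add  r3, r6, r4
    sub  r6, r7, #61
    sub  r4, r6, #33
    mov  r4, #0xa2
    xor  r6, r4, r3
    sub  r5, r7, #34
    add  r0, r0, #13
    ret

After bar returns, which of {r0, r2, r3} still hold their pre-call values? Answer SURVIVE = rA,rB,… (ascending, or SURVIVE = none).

prologue: push r0 -> mem[0xb6]=0x01, sp=0xb6
body[0] mov  r6, #0x89 -> r6=0x89
body[1] sub  r3, r3, #14 -> r3=0x48
body[2] add  r3, r6, r4 -> r3=0x15
body[3] sub  r6, r7, #61 -> r6=0xd6
body[4] sub  r4, r6, #33 -> r4=0xb5
body[5] mov  r4, #0xa2 -> r4=0xa2
body[6] xor  r6, r4, r3 -> r6=0xb7
body[7] sub  r5, r7, #34 -> r5=0xf1
body[8] add  r0, r0, #13 -> r0=0x0e
epilogue: pop r0=0x01, sp=0xb7
r0: callee-saved, written=True
r2: caller-saved, written=False
r3: caller-saved, written=True

SURVIVE = r0,r2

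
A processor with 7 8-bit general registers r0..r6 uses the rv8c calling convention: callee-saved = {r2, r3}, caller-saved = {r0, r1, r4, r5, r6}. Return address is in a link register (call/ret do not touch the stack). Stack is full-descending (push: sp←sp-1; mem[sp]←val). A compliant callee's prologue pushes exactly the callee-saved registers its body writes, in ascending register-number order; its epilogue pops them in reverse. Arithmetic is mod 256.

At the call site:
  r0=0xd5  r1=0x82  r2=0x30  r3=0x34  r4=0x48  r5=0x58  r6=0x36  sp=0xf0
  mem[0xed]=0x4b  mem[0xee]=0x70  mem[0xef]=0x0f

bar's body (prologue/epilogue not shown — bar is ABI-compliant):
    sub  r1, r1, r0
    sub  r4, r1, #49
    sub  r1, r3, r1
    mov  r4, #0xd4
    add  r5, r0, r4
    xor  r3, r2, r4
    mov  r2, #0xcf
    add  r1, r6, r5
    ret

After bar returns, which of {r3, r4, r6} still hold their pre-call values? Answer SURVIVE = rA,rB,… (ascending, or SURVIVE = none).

SURVIVE = r3,r6

prologue: push r2 -> mem[0xef]=0x30, sp=0xef
prologue: push r3 -> mem[0xee]=0x34, sp=0xee
body[0] sub  r1, r1, r0 -> r1=0xad
body[1] sub  r4, r1, #49 -> r4=0x7c
body[2] sub  r1, r3, r1 -> r1=0x87
body[3] mov  r4, #0xd4 -> r4=0xd4
body[4] add  r5, r0, r4 -> r5=0xa9
body[5] xor  r3, r2, r4 -> r3=0xe4
body[6] mov  r2, #0xcf -> r2=0xcf
body[7] add  r1, r6, r5 -> r1=0xdf
epilogue: pop r3=0x34, sp=0xef
epilogue: pop r2=0x30, sp=0xf0
r3: callee-saved, written=True
r4: caller-saved, written=True
r6: caller-saved, written=False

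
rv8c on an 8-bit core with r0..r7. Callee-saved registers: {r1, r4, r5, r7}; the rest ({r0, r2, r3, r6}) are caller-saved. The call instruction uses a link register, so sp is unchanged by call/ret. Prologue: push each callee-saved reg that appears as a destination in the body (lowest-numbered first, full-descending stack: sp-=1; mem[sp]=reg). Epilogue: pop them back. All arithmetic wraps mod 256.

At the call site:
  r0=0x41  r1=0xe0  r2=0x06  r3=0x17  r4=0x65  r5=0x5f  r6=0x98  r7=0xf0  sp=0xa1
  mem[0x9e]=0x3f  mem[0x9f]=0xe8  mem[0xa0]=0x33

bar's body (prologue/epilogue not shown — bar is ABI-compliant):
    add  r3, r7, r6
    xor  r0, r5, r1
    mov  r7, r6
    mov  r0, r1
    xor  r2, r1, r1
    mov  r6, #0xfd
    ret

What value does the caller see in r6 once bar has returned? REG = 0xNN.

prologue: push r7 → mem[0xa0]=0xf0, sp=0xa0
body[0] add  r3, r7, r6 → r3=0x88
body[1] xor  r0, r5, r1 → r0=0xbf
body[2] mov  r7, r6 → r7=0x98
body[3] mov  r0, r1 → r0=0xe0
body[4] xor  r2, r1, r1 → r2=0x00
body[5] mov  r6, #0xfd → r6=0xfd
epilogue: pop r7=0xf0, sp=0xa1
r6 is caller-saved → body value

REG = 0xfd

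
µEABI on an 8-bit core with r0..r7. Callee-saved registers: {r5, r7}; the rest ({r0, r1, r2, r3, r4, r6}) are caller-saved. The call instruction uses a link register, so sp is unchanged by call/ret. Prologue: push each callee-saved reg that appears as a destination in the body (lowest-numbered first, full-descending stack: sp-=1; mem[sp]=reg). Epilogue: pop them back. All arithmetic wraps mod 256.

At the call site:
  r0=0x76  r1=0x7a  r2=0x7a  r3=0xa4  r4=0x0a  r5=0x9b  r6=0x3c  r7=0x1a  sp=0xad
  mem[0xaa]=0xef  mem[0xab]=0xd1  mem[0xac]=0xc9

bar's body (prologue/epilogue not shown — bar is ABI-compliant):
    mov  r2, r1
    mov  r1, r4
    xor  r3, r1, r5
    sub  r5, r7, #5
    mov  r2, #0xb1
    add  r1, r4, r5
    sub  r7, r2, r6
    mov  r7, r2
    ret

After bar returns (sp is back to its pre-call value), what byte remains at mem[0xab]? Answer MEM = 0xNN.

prologue: push r5 -> mem[0xac]=0x9b, sp=0xac
prologue: push r7 -> mem[0xab]=0x1a, sp=0xab
body[0] mov  r2, r1 -> r2=0x7a
body[1] mov  r1, r4 -> r1=0x0a
body[2] xor  r3, r1, r5 -> r3=0x91
body[3] sub  r5, r7, #5 -> r5=0x15
body[4] mov  r2, #0xb1 -> r2=0xb1
body[5] add  r1, r4, r5 -> r1=0x1f
body[6] sub  r7, r2, r6 -> r7=0x75
body[7] mov  r7, r2 -> r7=0xb1
epilogue: pop r7=0x1a, sp=0xac
epilogue: pop r5=0x9b, sp=0xad
prologue pushed ['r5', 'r7'] at ['0xac', '0xab']

MEM = 0x1a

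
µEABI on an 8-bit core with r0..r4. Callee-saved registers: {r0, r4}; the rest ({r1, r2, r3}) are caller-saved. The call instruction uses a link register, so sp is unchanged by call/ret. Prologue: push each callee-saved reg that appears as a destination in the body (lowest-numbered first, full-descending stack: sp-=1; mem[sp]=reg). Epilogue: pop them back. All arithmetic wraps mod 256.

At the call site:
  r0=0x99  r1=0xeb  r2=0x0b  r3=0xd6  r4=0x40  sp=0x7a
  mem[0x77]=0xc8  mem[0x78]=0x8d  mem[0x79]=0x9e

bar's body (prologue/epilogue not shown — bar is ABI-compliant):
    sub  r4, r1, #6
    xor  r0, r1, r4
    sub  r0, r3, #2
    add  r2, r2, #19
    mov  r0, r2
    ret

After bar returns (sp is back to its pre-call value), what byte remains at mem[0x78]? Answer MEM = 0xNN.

MEM = 0x40

prologue: push r0 -> mem[0x79]=0x99, sp=0x79
prologue: push r4 -> mem[0x78]=0x40, sp=0x78
body[0] sub  r4, r1, #6 -> r4=0xe5
body[1] xor  r0, r1, r4 -> r0=0x0e
body[2] sub  r0, r3, #2 -> r0=0xd4
body[3] add  r2, r2, #19 -> r2=0x1e
body[4] mov  r0, r2 -> r0=0x1e
epilogue: pop r4=0x40, sp=0x79
epilogue: pop r0=0x99, sp=0x7a
prologue pushed ['r0', 'r4'] at ['0x79', '0x78']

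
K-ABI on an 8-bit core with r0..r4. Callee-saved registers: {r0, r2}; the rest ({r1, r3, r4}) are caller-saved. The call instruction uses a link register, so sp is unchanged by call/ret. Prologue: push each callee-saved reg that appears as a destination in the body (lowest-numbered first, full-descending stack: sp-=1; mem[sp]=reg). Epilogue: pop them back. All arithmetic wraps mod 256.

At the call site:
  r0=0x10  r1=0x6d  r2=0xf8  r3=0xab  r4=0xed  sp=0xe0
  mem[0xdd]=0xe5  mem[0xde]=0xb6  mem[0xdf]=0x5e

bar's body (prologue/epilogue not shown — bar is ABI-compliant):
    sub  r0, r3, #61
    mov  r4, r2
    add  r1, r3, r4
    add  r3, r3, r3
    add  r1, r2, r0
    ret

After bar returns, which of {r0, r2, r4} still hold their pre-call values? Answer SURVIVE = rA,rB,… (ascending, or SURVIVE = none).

SURVIVE = r0,r2

prologue: push r0 -> mem[0xdf]=0x10, sp=0xdf
body[0] sub  r0, r3, #61 -> r0=0x6e
body[1] mov  r4, r2 -> r4=0xf8
body[2] add  r1, r3, r4 -> r1=0xa3
body[3] add  r3, r3, r3 -> r3=0x56
body[4] add  r1, r2, r0 -> r1=0x66
epilogue: pop r0=0x10, sp=0xe0
r0: callee-saved, written=True
r2: callee-saved, written=False
r4: caller-saved, written=True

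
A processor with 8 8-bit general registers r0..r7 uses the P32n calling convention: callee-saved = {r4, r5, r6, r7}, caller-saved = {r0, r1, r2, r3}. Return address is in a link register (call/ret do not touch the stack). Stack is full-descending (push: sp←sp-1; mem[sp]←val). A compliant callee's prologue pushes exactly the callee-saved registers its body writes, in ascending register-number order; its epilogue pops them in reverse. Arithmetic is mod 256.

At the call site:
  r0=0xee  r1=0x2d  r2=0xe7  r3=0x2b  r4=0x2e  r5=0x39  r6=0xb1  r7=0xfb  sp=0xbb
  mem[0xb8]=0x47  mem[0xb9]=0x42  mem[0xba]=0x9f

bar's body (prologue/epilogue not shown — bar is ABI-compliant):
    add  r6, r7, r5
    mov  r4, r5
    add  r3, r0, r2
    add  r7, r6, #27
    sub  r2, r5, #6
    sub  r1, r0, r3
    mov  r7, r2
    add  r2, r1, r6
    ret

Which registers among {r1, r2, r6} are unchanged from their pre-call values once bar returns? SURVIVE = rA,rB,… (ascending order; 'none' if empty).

prologue: push r4 → mem[0xba]=0x2e, sp=0xba
prologue: push r6 → mem[0xb9]=0xb1, sp=0xb9
prologue: push r7 → mem[0xb8]=0xfb, sp=0xb8
body[0] add  r6, r7, r5 → r6=0x34
body[1] mov  r4, r5 → r4=0x39
body[2] add  r3, r0, r2 → r3=0xd5
body[3] add  r7, r6, #27 → r7=0x4f
body[4] sub  r2, r5, #6 → r2=0x33
body[5] sub  r1, r0, r3 → r1=0x19
body[6] mov  r7, r2 → r7=0x33
body[7] add  r2, r1, r6 → r2=0x4d
epilogue: pop r7=0xfb, sp=0xb9
epilogue: pop r6=0xb1, sp=0xba
epilogue: pop r4=0x2e, sp=0xbb
r1: caller-saved, written=True
r2: caller-saved, written=True
r6: callee-saved, written=True

SURVIVE = r6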